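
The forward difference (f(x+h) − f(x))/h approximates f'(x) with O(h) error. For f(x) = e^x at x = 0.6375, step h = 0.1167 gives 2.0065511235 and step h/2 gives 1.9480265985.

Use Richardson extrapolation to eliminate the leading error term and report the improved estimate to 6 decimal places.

Method order is 1; weight 2^1 = 2.
2^1*A(h/2) = 3.8960531970; minus A(h) gives 1.8895020735.
Divide by 2^1 − 1 = 1.
1.8895020735 ÷ 1 = 1.8895020735

1.889502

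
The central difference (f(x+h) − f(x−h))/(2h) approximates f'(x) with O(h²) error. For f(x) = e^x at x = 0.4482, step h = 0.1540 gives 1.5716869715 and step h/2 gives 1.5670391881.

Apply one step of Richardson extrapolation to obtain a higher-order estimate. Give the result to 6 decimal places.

1.565490

r = 2: numerator weight 4, denominator 3.
Top: 4(1.5670391881) − (1.5716869715) = 4.6964697809
Divide by 2^2 − 1 = 3.
So the Richardson estimate is 1.5654899270.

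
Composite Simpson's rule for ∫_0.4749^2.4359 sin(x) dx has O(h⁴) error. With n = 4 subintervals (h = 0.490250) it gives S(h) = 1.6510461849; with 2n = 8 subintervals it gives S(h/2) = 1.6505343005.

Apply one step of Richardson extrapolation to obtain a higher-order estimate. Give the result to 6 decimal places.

1.650500

Error is O(h^4); halving h shrinks it by 2^4 = 16.
Difference of the inputs: 1.6505343005 − 1.6510461849 = -0.0005118844
Correction (A(h/2) − A(h))/(16 − 1) = (-0.0005118844)/15 = -0.0000341256
R = 1.6505343005 − 0.0000341256 = 1.6505001749
Correction |R − A(h/2)| = 3.413e-05; gap |A(h/2) − A(h)| = 5.119e-04.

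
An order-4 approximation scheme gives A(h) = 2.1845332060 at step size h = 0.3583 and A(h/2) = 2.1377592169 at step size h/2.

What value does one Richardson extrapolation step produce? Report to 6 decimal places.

With r = 4 the leading error scales as h^4, so the weight is 2^4 = 16.
Weighted: 34.2041474704 − 2.1845332060 = 32.0196142644
32.0196142644 ÷ 15 = 2.1346409510

2.134641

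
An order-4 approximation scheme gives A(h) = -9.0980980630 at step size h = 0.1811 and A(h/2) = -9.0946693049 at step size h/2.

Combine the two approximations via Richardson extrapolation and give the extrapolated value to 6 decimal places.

Order 4 gives 2^r = 16 and 2^r − 1 = 15.
Weighted: (-145.5147088784) − (-9.0980980630) = -136.4166108154
(-136.4166108154) ÷ 15 = -9.0944407210
Shift from A(h/2): +0.0002285839.

-9.094441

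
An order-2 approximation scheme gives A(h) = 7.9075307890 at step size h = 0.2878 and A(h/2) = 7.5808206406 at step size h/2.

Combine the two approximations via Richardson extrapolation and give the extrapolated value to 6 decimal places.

7.471917

r = 2: numerator weight 4, denominator 3.
A(h/2) − A(h) = 7.5808206406 − 7.9075307890 = -0.3267101484
Divide by 2^2 − 1 = 3: (-0.3267101484)/3 = -0.1089033828
R = 7.5808206406 − 0.1089033828 = 7.4719172578
Shift from A(h/2): −0.1089033828.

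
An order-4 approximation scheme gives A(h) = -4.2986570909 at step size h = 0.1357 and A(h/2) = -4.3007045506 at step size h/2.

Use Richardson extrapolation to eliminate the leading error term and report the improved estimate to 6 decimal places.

Error is O(h^4); halving h shrinks it by 2^4 = 16.
Top: 16(-4.3007045506) − (-4.2986570909) = -64.5126157187
Denominator 16 − 1 = 15.
R = (-64.5126157187)/15 = -4.3008410479
Gap between inputs: 2.047e-03; correction applied: −0.0001364973.

-4.300841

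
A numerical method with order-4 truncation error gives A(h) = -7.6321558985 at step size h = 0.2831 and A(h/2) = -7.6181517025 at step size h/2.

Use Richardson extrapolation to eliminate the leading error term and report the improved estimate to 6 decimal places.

-7.617218

r = 4: numerator weight 16, denominator 15.
Numerator 16*A(h/2) − A(h) = 16*(-7.6181517025) − (-7.6321558985) = -114.2582713415
Denominator 16 − 1 = 15.
(16*(-7.6181517025) − (-7.6321558985))/(16 − 1) = -7.6172180894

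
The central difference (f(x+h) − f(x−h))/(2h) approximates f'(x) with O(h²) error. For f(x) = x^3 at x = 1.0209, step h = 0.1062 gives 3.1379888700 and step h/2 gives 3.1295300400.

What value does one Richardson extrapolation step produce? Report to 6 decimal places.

3.126710

r = 2: numerator weight 4, denominator 3.
4 × 3.1295300400 = 12.5181201600; 12.5181201600 − 3.1379888700 = 9.3801312900
Divide by 2^2 − 1 = 3.
Extrapolated: 9.3801312900 / 3 = 3.1267104300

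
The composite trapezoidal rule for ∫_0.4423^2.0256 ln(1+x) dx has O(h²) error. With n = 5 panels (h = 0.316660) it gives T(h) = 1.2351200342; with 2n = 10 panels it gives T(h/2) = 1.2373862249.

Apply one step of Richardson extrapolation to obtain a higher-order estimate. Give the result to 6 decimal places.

1.238142

r = 2, so 2^r = 4.
Numerator 4 × A(h/2) − A(h) = 4 × 1.2373862249 − 1.2351200342 = 3.7144248654
Extrapolated: 3.7144248654 / 3 = 1.2381416218
Shift from A(h/2): +0.0007553969.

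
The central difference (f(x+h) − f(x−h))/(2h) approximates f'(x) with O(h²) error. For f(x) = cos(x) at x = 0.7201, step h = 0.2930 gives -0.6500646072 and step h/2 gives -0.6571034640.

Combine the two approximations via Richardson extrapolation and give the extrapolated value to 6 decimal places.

Leading term ∝ h^2; use weight 4 = 2^2.
Weighted: (-2.6284138560) − (-0.6500646072) = -1.9783492488
Denominator 4 − 1 = 3.
R = (-1.9783492488)/3 = -0.6594497496
Correction |R − A(h/2)| = 2.346e-03; gap |A(h/2) − A(h)| = 7.039e-03.

-0.659450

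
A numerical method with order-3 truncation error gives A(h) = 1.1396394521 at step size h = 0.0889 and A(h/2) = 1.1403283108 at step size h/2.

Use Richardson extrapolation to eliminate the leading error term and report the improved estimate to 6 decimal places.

1.140427

With r = 3 the leading error scales as h^3, so the weight is 2^3 = 8.
Top: 8(1.1403283108) − (1.1396394521) = 7.9829870343
Extrapolated: 7.9829870343 / 7 = 1.1404267192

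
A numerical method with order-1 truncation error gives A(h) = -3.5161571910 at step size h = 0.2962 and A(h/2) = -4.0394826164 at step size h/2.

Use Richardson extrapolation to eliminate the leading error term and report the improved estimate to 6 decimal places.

Method order is 1; weight 2^1 = 2.
Numerator 2·A(h/2) − A(h) = 2·(-4.0394826164) − (-3.5161571910) = -4.5628080418
Denominator 2 − 1 = 1.
(2·(-4.0394826164) − (-3.5161571910))/(2 − 1) = -4.5628080418
Gap between inputs: 5.233e-01; correction applied: −0.5233254254.

-4.562808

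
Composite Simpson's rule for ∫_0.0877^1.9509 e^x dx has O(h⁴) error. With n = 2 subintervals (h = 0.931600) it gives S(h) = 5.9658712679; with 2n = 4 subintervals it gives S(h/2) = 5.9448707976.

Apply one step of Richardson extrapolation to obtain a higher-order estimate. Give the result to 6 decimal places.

Error is O(h^4); halving h shrinks it by 2^4 = 16.
16 × 5.9448707976 = 95.1179327616; subtract 5.9658712679 → 89.1520614937
89.1520614937 ÷ 15 = 5.9434707662
Shift from A(h/2): −0.0014000314.

5.943471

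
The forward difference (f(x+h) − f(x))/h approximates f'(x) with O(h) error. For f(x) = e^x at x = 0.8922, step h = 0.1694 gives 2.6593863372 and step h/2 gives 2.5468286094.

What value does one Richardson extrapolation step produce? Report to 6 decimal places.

2.434271

Error is O(h^1); halving h shrinks it by 2^1 = 2.
2*2.5468286094 = 5.0936572188; subtract 2.6593863372 → 2.4342708816
Denominator 2 − 1 = 1.
So the Richardson estimate is 2.4342708816.
Shift from A(h/2): −0.1125577278.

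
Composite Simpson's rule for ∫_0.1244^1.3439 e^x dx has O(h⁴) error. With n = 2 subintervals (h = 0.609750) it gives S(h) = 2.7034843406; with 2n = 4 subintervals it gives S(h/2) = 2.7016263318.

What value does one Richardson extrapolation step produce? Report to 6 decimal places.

Leading term ∝ h^4; use weight 16 = 2^4.
Top: 16(2.7016263318) − (2.7034843406) = 40.5225369682
Denominator 16 − 1 = 15.
So the Richardson estimate is 2.7015024645.

2.701502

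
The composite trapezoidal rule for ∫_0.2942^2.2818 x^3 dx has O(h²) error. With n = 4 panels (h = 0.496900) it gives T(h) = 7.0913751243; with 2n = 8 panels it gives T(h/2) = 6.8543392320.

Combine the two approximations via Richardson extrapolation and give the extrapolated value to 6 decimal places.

r = 2: numerator weight 4, denominator 3.
Numerator 4 × A(h/2) − A(h) = 4 × 6.8543392320 − 7.0913751243 = 20.3259818037
(4 × 6.8543392320 − 7.0913751243)/(4 − 1) = 6.7753272679
Shift from A(h/2): −0.0790119641.

6.775327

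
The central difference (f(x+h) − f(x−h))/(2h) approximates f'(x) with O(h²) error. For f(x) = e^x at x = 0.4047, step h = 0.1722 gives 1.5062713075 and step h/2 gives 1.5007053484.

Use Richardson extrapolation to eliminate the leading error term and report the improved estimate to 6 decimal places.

1.498850

Order 2 gives 2^r = 4 and 2^r − 1 = 3.
2^2 × A(h/2) = 6.0028213936; minus A(h) gives 4.4965500861.
4.4965500861 ÷ 3 = 1.4988500287
Gap between inputs: 5.566e-03; correction applied: −0.0018553197.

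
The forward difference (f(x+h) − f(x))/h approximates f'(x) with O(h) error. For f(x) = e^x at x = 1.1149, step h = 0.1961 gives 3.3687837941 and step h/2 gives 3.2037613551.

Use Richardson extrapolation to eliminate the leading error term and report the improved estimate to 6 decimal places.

3.038739

r = 1: numerator weight 2, denominator 1.
A(h/2) − A(h) = 3.2037613551 − 3.3687837941 = -0.1650224390
Divide by 2^1 − 1 = 1: (-0.1650224390)/1 = -0.1650224390
R = A(h/2) + (A(h/2) − A(h))/1 = 3.2037613551 − 0.1650224390 = 3.0387389161
Gap between inputs: 1.650e-01; correction applied: −0.1650224390.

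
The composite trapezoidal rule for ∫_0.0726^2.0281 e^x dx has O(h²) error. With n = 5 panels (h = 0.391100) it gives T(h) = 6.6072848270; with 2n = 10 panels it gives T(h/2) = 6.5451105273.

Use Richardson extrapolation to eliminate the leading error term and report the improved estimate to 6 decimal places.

6.524386

r = 2, so 2^r = 4.
Top: 4(6.5451105273) − (6.6072848270) = 19.5731572822
19.5731572822 ÷ 3 = 6.5243857607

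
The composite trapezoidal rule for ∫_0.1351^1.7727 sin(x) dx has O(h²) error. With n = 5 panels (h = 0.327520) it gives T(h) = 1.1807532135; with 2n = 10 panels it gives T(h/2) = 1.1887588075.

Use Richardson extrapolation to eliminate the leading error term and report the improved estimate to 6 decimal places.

With r = 2 the leading error scales as h^2, so the weight is 2^2 = 4.
4 × 1.1887588075 = 4.7550352300; subtract 1.1807532135 → 3.5742820165
(4 × 1.1887588075 − 1.1807532135)/(4 − 1) = 1.1914273388

1.191427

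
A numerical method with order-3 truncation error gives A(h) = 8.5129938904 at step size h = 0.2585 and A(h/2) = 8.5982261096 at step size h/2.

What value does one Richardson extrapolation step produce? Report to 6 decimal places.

8.610402

The method has order 3: 2^3 = 8.
Weighted: 68.7858088768 − 8.5129938904 = 60.2728149864
(8 × 8.5982261096 − 8.5129938904)/(8 − 1) = 8.6104021409
Gap between inputs: 8.523e-02; correction applied: +0.0121760313.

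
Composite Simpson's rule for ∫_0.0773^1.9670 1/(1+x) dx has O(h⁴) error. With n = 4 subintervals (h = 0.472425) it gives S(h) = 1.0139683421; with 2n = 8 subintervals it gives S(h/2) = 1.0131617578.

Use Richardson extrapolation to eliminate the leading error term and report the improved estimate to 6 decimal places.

r = 4: numerator weight 16, denominator 15.
16×1.0131617578 = 16.2105881248; subtract 1.0139683421 → 15.1966197827
Divide by 2^4 − 1 = 15.
(16×1.0131617578 − 1.0139683421)/(16 − 1) = 1.0131079855

1.013108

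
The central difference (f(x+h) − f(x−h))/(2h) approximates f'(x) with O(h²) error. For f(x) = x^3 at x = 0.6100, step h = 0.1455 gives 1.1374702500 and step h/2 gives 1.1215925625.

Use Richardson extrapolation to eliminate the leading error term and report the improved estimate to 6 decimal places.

1.116300

r = 2, so 2^r = 4.
4·1.1215925625 = 4.4863702500; 4.4863702500 − 1.1374702500 = 3.3489000000
Denominator 4 − 1 = 3.
R = 3.3489000000/3 = 1.1163000000
Correction |R − A(h/2)| = 5.293e-03; gap |A(h/2) − A(h)| = 1.588e-02.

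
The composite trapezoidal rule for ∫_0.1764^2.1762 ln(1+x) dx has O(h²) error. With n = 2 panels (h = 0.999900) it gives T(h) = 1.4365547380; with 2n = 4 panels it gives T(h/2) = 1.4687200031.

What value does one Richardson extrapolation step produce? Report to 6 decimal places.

1.479442

With r = 2 the leading error scales as h^2, so the weight is 2^2 = 4.
4×1.4687200031 = 5.8748800124; subtract 1.4365547380 → 4.4383252744
(4×1.4687200031 − 1.4365547380)/(4 − 1) = 1.4794417581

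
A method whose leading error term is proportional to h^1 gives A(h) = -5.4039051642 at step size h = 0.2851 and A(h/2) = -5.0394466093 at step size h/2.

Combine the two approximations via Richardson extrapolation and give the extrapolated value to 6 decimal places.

With r = 1 the leading error scales as h^1, so the weight is 2^1 = 2.
2×(-5.0394466093) = -10.0788932186; subtract (-5.4039051642) → -4.6749880544
Divide by 2^1 − 1 = 1.
(-4.6749880544) ÷ 1 = -4.6749880544
Correction |R − A(h/2)| = 3.645e-01; gap |A(h/2) − A(h)| = 3.645e-01.

-4.674988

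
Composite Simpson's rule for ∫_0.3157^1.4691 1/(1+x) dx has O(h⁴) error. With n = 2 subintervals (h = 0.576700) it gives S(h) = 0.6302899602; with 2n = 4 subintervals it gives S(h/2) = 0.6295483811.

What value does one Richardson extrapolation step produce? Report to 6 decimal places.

r = 4: numerator weight 16, denominator 15.
Difference of the inputs: 0.6295483811 − 0.6302899602 = -0.0007415791
Divide by 2^4 − 1 = 15: (-0.0007415791)/15 = -0.0000494386
R = A(h/2) + (A(h/2) − A(h))/15 = 0.6295483811 − 0.0000494386 = 0.6294989425

0.629499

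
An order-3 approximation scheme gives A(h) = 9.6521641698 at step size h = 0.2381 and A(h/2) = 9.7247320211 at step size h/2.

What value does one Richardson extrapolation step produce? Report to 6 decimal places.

With r = 3 the leading error scales as h^3, so the weight is 2^3 = 8.
8 × 9.7247320211 − 9.6521641698 = 68.1456919990
68.1456919990 ÷ 7 = 9.7350988570
Correction |R − A(h/2)| = 1.037e-02; gap |A(h/2) − A(h)| = 7.257e-02.

9.735099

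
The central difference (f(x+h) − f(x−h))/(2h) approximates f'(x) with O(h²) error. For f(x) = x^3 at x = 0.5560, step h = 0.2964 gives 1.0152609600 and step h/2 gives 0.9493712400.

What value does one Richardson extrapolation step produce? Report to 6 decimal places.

0.927408

Method order is 2; weight 2^2 = 4.
2^2*A(h/2) = 3.7974849600; minus A(h) gives 2.7822240000.
Divide by 2^2 − 1 = 3.
2.7822240000 ÷ 3 = 0.9274080000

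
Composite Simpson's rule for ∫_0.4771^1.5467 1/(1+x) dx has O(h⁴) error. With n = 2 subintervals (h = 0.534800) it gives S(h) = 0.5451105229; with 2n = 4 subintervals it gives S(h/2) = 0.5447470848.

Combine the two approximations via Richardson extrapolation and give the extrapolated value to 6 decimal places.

Order 4 gives 2^r = 16 and 2^r − 1 = 15.
Top: 16(0.5447470848) − (0.5451105229) = 8.1708428339
(16·0.5447470848 − 0.5451105229)/(16 − 1) = 0.5447228556

0.544723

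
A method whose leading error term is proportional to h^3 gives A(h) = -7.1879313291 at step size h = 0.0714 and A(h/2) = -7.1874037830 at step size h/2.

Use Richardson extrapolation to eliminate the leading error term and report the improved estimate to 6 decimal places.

r = 3: numerator weight 8, denominator 7.
Numerator 8*A(h/2) − A(h) = 8*(-7.1874037830) − (-7.1879313291) = -50.3112989349
Divide by 2^3 − 1 = 7.
Result: -7.1873284193
Gap between inputs: 5.275e-04; correction applied: +0.0000753637.

-7.187328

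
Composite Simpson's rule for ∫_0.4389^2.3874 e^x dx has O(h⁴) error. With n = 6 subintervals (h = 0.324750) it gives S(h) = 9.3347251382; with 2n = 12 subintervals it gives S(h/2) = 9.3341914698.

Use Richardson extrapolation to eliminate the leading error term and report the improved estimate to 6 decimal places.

Leading term ∝ h^4; use weight 16 = 2^4.
16·9.3341914698 − 9.3347251382 = 140.0123383786
Divide by 2^4 − 1 = 15.
R = 140.0123383786/15 = 9.3341558919
Gap between inputs: 5.337e-04; correction applied: −0.0000355779.

9.334156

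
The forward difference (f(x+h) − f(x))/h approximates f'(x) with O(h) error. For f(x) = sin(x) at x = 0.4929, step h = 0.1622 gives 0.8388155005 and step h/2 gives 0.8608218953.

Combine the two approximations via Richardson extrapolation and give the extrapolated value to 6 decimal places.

0.882828

The method has order 1: 2^1 = 2.
2 × 0.8608218953 − 0.8388155005 = 0.8828282901
Denominator 2 − 1 = 1.
0.8828282901 ÷ 1 = 0.8828282901
Correction |R − A(h/2)| = 2.201e-02; gap |A(h/2) − A(h)| = 2.201e-02.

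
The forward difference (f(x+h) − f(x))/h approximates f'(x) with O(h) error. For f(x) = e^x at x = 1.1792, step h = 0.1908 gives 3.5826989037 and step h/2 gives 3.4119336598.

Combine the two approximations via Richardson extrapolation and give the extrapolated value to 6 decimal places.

Order 1 gives 2^r = 2 and 2^r − 1 = 1.
2^1×A(h/2) = 6.8238673196; minus A(h) gives 3.2411684159.
R = 3.2411684159/1 = 3.2411684159

3.241168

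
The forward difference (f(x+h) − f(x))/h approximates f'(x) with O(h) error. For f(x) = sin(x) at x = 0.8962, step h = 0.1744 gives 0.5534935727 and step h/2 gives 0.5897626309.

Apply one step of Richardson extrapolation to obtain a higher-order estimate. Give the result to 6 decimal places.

Leading term ∝ h^1; use weight 2 = 2^1.
2*0.5897626309 − 0.5534935727 = 0.6260316891
Denominator 2 − 1 = 1.
(2*0.5897626309 − 0.5534935727)/(2 − 1) = 0.6260316891
Shift from A(h/2): +0.0362690582.

0.626032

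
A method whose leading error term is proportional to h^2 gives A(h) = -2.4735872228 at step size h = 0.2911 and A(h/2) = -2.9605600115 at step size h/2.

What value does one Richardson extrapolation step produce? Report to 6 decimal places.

Error is O(h^2); halving h shrinks it by 2^2 = 4.
A(h/2) − A(h) = -2.9605600115 − (-2.4735872228) = -0.4869727887
Correction (A(h/2) − A(h))/(4 − 1) = (-0.4869727887)/3 = -0.1623242629
R = A(h/2) + (A(h/2) − A(h))/3 = -2.9605600115 − 0.1623242629 = -3.1228842744

-3.122884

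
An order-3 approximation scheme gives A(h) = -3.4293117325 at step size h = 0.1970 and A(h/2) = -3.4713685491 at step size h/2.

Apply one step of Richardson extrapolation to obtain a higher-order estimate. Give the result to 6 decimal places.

Order 3 gives 2^r = 8 and 2^r − 1 = 7.
Weighted: (-27.7709483928) − (-3.4293117325) = -24.3416366603
Denominator 8 − 1 = 7.
(-24.3416366603) ÷ 7 = -3.4773766658
Correction |R − A(h/2)| = 6.008e-03; gap |A(h/2) − A(h)| = 4.206e-02.

-3.477377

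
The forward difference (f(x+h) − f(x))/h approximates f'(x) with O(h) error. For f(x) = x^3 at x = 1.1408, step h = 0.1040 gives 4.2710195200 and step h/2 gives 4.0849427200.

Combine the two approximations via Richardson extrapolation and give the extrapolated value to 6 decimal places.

3.898866

Method order is 1; weight 2^1 = 2.
2^1 × A(h/2) = 8.1698854400; minus A(h) gives 3.8988659200.
(2 × 4.0849427200 − 4.2710195200)/(2 − 1) = 3.8988659200
Gap between inputs: 1.861e-01; correction applied: −0.1860768000.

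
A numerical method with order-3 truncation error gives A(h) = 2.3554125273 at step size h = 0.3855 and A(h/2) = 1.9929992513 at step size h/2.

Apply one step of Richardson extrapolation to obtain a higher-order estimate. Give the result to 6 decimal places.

The method has order 3: 2^3 = 8.
8·1.9929992513 − 2.3554125273 = 13.5885814831
13.5885814831 ÷ 7 = 1.9412259262
Shift from A(h/2): −0.0517733251.

1.941226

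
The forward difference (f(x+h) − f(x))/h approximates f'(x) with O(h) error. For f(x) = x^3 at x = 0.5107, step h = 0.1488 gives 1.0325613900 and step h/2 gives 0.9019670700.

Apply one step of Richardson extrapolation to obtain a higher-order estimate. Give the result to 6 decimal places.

0.771373

With r = 1 the leading error scales as h^1, so the weight is 2^1 = 2.
2^1·A(h/2) = 1.8039341400; minus A(h) gives 0.7713727500.
(2·0.9019670700 − 1.0325613900)/(2 − 1) = 0.7713727500
Shift from A(h/2): −0.1305943200.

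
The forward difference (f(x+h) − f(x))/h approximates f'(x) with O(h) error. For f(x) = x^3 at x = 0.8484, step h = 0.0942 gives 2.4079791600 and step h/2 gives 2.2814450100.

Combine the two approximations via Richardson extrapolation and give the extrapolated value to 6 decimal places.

2.154911

Order 1 gives 2^r = 2 and 2^r − 1 = 1.
2*2.2814450100 − 2.4079791600 = 2.1549108600
Denominator 2 − 1 = 1.
2.1549108600 ÷ 1 = 2.1549108600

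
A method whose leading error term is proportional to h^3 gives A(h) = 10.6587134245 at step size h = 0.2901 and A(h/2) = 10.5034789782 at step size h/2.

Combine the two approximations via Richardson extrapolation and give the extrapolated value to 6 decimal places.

10.481303

Leading term ∝ h^3; use weight 8 = 2^3.
8·10.5034789782 − 10.6587134245 = 73.3691184011
Divide by 2^3 − 1 = 7.
Result: 10.4813026287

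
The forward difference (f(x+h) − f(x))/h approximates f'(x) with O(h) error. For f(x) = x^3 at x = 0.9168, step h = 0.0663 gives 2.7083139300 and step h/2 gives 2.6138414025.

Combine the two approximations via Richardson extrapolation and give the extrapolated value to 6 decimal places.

r = 1: numerator weight 2, denominator 1.
2 × 2.6138414025 = 5.2276828050; subtract 2.7083139300 → 2.5193688750
2.5193688750 ÷ 1 = 2.5193688750
Shift from A(h/2): −0.0944725275.

2.519369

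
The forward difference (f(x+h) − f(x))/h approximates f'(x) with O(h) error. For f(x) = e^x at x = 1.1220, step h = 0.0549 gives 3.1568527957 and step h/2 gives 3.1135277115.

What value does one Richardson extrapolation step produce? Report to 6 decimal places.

r = 1, so 2^r = 2.
Numerator 2*A(h/2) − A(h) = 2*3.1135277115 − 3.1568527957 = 3.0702026273
Extrapolated: 3.0702026273 / 1 = 3.0702026273
Correction |R − A(h/2)| = 4.333e-02; gap |A(h/2) − A(h)| = 4.333e-02.

3.070203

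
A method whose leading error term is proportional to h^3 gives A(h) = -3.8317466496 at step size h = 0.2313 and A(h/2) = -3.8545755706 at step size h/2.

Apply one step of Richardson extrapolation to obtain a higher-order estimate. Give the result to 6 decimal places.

Method order is 3; weight 2^3 = 8.
8*(-3.8545755706) − (-3.8317466496) = -27.0048579152
Denominator 8 − 1 = 7.
Result: -3.8578368450
Correction |R − A(h/2)| = 3.261e-03; gap |A(h/2) − A(h)| = 2.283e-02.

-3.857837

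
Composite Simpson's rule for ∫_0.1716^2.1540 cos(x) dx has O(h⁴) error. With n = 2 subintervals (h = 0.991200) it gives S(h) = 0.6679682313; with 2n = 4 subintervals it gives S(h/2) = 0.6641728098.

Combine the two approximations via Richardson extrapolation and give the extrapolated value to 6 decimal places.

0.663920

r = 4, so 2^r = 16.
16 × 0.6641728098 = 10.6267649568; 10.6267649568 − 0.6679682313 = 9.9587967255
Denominator 16 − 1 = 15.
Extrapolated: 9.9587967255 / 15 = 0.6639197817
Shift from A(h/2): −0.0002530281.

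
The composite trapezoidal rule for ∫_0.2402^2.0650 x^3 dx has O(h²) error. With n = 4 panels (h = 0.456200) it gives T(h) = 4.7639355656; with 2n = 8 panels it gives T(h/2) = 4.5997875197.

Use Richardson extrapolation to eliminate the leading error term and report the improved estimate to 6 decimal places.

4.545072

r = 2: numerator weight 4, denominator 3.
A(h/2) − A(h) = 4.5997875197 − 4.7639355656 = -0.1641480459
Correction (A(h/2) − A(h))/(4 − 1) = (-0.1641480459)/3 = -0.0547160153
R = 4.5997875197 − 0.0547160153 = 4.5450715044
Correction |R − A(h/2)| = 5.472e-02; gap |A(h/2) − A(h)| = 1.641e-01.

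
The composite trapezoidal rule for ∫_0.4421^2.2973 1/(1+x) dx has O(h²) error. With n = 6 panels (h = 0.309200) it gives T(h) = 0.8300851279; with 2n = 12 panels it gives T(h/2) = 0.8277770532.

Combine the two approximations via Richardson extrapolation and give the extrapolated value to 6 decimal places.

r = 2: numerator weight 4, denominator 3.
Weighted: 3.3111082128 − 0.8300851279 = 2.4810230849
Divide by 2^2 − 1 = 3.
So the Richardson estimate is 0.8270076950.
Shift from A(h/2): −0.0007693582.

0.827008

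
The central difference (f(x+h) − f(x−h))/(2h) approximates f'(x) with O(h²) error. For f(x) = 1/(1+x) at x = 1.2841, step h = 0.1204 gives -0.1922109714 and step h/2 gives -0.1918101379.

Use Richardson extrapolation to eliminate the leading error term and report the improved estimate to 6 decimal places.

-0.191677

Leading term ∝ h^2; use weight 4 = 2^2.
4×(-0.1918101379) = -0.7672405516; (-0.7672405516) − (-0.1922109714) = -0.5750295802
(4×(-0.1918101379) − (-0.1922109714))/(4 − 1) = -0.1916765267
Shift from A(h/2): +0.0001336112.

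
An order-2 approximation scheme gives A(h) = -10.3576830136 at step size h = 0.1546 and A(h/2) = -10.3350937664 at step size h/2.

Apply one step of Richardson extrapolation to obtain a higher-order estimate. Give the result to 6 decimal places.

-10.327564

Error is O(h^2); halving h shrinks it by 2^2 = 4.
4*(-10.3350937664) = -41.3403750656; subtract (-10.3576830136) → -30.9826920520
R = (-30.9826920520)/3 = -10.3275640173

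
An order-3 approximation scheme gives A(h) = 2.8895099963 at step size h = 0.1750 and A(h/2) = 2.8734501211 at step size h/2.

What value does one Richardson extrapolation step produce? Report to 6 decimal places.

2.871156

With r = 3 the leading error scales as h^3, so the weight is 2^3 = 8.
8*2.8734501211 = 22.9876009688; subtract 2.8895099963 → 20.0980909725
Denominator 8 − 1 = 7.
Result: 2.8711558532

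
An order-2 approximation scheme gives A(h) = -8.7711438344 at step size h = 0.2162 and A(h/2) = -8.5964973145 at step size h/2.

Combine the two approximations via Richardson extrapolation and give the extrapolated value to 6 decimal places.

-8.538282

The method has order 2: 2^2 = 4.
4 × (-8.5964973145) = -34.3859892580; (-34.3859892580) − (-8.7711438344) = -25.6148454236
Divide by 2^2 − 1 = 3.
R = (-25.6148454236)/3 = -8.5382818079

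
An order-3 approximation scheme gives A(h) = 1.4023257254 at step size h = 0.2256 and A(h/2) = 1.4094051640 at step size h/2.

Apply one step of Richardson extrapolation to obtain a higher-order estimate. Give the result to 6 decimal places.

1.410417

Order 3 gives 2^r = 8 and 2^r − 1 = 7.
8*1.4094051640 − 1.4023257254 = 9.8729155866
9.8729155866 ÷ 7 = 1.4104165124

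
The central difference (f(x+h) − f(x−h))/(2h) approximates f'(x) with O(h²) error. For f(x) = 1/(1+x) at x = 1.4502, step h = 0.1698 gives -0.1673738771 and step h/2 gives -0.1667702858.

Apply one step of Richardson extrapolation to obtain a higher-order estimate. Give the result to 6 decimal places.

-0.166569

Error is O(h^2); halving h shrinks it by 2^2 = 4.
Weighted: (-0.6670811432) − (-0.1673738771) = -0.4997072661
Denominator 4 − 1 = 3.
Result: -0.1665690887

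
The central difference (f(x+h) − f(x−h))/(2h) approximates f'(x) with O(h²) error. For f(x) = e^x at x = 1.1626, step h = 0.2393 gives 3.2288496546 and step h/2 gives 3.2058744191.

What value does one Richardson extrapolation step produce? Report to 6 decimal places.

3.198216

Leading term ∝ h^2; use weight 4 = 2^2.
4×3.2058744191 − 3.2288496546 = 9.5946480218
Extrapolated: 9.5946480218 / 3 = 3.1982160073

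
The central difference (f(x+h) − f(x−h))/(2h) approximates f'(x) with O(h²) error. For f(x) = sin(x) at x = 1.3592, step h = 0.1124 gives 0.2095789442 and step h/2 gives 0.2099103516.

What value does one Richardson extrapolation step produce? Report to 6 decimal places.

0.210021

Error is O(h^2); halving h shrinks it by 2^2 = 4.
Numerator 4·A(h/2) − A(h) = 4·0.2099103516 − 0.2095789442 = 0.6300624622
R = 0.6300624622/3 = 0.2100208207
Shift from A(h/2): +0.0001104691.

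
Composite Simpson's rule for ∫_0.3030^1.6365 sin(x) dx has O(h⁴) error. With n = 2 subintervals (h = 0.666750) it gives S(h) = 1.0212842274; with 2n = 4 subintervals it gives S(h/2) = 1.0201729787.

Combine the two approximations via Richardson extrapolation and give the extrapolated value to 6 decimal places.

1.020099

r = 4: numerator weight 16, denominator 15.
16·1.0201729787 = 16.3227676592; subtract 1.0212842274 → 15.3014834318
Extrapolated: 15.3014834318 / 15 = 1.0200988955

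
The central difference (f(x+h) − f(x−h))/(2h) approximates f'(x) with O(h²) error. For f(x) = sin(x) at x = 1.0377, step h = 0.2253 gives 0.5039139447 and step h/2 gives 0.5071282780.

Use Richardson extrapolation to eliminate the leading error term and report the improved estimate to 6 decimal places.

Error is O(h^2); halving h shrinks it by 2^2 = 4.
A(h/2) − A(h) = 0.5071282780 − 0.5039139447 = 0.0032143333
Divide by 2^2 − 1 = 3: 0.0032143333/3 = 0.0010714444
R = A(h/2) + (A(h/2) − A(h))/3 = 0.5071282780 + 0.0010714444 = 0.5081997224
Gap between inputs: 3.214e-03; correction applied: +0.0010714444.

0.508200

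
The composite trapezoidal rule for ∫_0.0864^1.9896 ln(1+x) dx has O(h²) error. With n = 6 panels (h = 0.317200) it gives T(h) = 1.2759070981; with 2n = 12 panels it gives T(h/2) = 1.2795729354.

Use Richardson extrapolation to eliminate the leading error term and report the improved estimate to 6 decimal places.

Order 2 gives 2^r = 4 and 2^r − 1 = 3.
2^2*A(h/2) = 5.1182917416; minus A(h) gives 3.8423846435.
(4*1.2795729354 − 1.2759070981)/(4 − 1) = 1.2807948812

1.280795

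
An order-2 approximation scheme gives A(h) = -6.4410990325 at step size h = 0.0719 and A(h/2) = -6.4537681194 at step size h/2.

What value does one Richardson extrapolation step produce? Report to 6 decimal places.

-6.457991

The method has order 2: 2^2 = 4.
4 × (-6.4537681194) = -25.8150724776; subtract (-6.4410990325) → -19.3739734451
Denominator 4 − 1 = 3.
Extrapolated: (-19.3739734451) / 3 = -6.4579911484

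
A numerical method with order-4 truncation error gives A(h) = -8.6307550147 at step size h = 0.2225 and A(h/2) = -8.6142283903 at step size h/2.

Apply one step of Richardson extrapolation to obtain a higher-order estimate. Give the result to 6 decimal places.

r = 4, so 2^r = 16.
16×(-8.6142283903) = -137.8276542448; subtract (-8.6307550147) → -129.1968992301
Extrapolated: (-129.1968992301) / 15 = -8.6131266153
Correction |R − A(h/2)| = 1.102e-03; gap |A(h/2) − A(h)| = 1.653e-02.

-8.613127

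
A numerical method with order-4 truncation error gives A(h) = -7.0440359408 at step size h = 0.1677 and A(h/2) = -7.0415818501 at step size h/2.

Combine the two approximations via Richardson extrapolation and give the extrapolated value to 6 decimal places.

-7.041418

Error is O(h^4); halving h shrinks it by 2^4 = 16.
Top: 16(-7.0415818501) − (-7.0440359408) = -105.6212736608
(16*(-7.0415818501) − (-7.0440359408))/(16 − 1) = -7.0414182441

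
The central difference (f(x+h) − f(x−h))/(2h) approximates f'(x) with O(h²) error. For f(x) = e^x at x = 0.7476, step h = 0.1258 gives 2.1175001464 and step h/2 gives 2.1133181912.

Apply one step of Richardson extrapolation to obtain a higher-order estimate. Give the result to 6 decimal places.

With r = 2 the leading error scales as h^2, so the weight is 2^2 = 4.
2^2×A(h/2) = 8.4532727648; minus A(h) gives 6.3357726184.
R = 6.3357726184/3 = 2.1119242061
Gap between inputs: 4.182e-03; correction applied: −0.0013939851.

2.111924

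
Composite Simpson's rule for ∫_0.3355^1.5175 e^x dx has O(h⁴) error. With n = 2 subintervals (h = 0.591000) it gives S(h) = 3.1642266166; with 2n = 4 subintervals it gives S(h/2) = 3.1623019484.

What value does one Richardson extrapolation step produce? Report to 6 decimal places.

3.162174

r = 4: numerator weight 16, denominator 15.
Weighted: 50.5968311744 − 3.1642266166 = 47.4326045578
Divide by 2^4 − 1 = 15.
Extrapolated: 47.4326045578 / 15 = 3.1621736372
Shift from A(h/2): −0.0001283112.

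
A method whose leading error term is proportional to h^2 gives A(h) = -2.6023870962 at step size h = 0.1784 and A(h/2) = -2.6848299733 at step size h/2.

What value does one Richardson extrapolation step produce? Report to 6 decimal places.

-2.712311

Error is O(h^2); halving h shrinks it by 2^2 = 4.
Difference of the inputs: -2.6848299733 − (-2.6023870962) = -0.0824428771
Divide by 2^2 − 1 = 3: (-0.0824428771)/3 = -0.0274809590
R = A(h/2) + (A(h/2) − A(h))/3 = -2.6848299733 − 0.0274809590 = -2.7123109323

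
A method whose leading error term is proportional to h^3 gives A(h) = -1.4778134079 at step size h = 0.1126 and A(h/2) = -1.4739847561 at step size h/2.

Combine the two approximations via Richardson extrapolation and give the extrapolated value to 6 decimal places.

-1.473438

r = 3, so 2^r = 8.
8×(-1.4739847561) = -11.7918780488; (-11.7918780488) − (-1.4778134079) = -10.3140646409
R = (-10.3140646409)/7 = -1.4734378058
Shift from A(h/2): +0.0005469503.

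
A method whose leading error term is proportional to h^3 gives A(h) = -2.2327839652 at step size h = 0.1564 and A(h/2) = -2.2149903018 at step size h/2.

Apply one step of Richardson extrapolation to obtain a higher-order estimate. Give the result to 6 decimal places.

-2.212448

Method order is 3; weight 2^3 = 8.
Top: 8(-2.2149903018) − (-2.2327839652) = -15.4871384492
Divide by 2^3 − 1 = 7.
(-15.4871384492) ÷ 7 = -2.2124483499
Correction |R − A(h/2)| = 2.542e-03; gap |A(h/2) − A(h)| = 1.779e-02.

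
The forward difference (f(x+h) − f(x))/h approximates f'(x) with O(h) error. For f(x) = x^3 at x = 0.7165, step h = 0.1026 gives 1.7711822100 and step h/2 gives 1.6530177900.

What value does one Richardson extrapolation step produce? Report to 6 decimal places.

With r = 1 the leading error scales as h^1, so the weight is 2^1 = 2.
Weighted: 3.3060355800 − 1.7711822100 = 1.5348533700
(2*1.6530177900 − 1.7711822100)/(2 − 1) = 1.5348533700

1.534853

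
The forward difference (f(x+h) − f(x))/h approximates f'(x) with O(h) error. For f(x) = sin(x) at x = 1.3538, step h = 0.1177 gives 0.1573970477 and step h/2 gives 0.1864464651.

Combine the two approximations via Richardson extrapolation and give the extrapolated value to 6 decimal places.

0.215496

r = 1, so 2^r = 2.
Numerator 2 × A(h/2) − A(h) = 2 × 0.1864464651 − 0.1573970477 = 0.2154958825
Divide by 2^1 − 1 = 1.
0.2154958825 ÷ 1 = 0.2154958825
Shift from A(h/2): +0.0290494174.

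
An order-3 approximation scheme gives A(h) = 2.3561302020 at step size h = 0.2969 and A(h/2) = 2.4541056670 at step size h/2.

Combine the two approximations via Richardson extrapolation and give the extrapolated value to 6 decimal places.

2.468102

With r = 3 the leading error scales as h^3, so the weight is 2^3 = 8.
Difference of the inputs: 2.4541056670 − 2.3561302020 = 0.0979754650
Divide by 2^3 − 1 = 7: 0.0979754650/7 = 0.0139964950
R = 2.4541056670 + 0.0139964950 = 2.4681021620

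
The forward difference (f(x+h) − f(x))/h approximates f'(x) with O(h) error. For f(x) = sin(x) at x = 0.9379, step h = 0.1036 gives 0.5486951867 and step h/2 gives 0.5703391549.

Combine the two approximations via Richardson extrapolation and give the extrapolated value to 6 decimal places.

0.591983

r = 1: numerator weight 2, denominator 1.
Numerator 2×A(h/2) − A(h) = 2×0.5703391549 − 0.5486951867 = 0.5919831231
Denominator 2 − 1 = 1.
So the Richardson estimate is 0.5919831231.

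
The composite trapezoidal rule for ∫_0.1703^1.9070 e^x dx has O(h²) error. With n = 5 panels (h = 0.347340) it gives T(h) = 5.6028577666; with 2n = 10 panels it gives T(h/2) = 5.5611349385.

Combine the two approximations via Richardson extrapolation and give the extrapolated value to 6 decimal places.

Method order is 2; weight 2^2 = 4.
Numerator 4·A(h/2) − A(h) = 4·5.5611349385 − 5.6028577666 = 16.6416819874
Extrapolated: 16.6416819874 / 3 = 5.5472273291
Shift from A(h/2): −0.0139076094.

5.547227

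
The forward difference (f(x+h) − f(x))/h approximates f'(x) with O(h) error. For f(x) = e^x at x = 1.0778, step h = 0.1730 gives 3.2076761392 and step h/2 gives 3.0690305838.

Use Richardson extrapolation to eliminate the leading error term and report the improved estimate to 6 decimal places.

Error is O(h^1); halving h shrinks it by 2^1 = 2.
Weighted: 6.1380611676 − 3.2076761392 = 2.9303850284
2.9303850284 ÷ 1 = 2.9303850284
Correction |R − A(h/2)| = 1.386e-01; gap |A(h/2) − A(h)| = 1.386e-01.

2.930385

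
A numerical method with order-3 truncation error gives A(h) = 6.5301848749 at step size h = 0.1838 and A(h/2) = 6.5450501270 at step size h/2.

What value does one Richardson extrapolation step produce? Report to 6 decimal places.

Order 3 gives 2^r = 8 and 2^r − 1 = 7.
8*6.5450501270 = 52.3604010160; subtract 6.5301848749 → 45.8302161411
Denominator 8 − 1 = 7.
(8*6.5450501270 − 6.5301848749)/(8 − 1) = 6.5471737344

6.547174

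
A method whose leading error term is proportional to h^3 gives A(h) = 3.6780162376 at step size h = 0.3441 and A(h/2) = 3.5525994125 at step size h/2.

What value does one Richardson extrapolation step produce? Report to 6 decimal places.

Leading term ∝ h^3; use weight 8 = 2^3.
A(h/2) − A(h) = 3.5525994125 − 3.6780162376 = -0.1254168251
Correction (A(h/2) − A(h))/(8 − 1) = (-0.1254168251)/7 = -0.0179166893
R = A(h/2) + (A(h/2) − A(h))/7 = 3.5525994125 − 0.0179166893 = 3.5346827232
Correction |R − A(h/2)| = 1.792e-02; gap |A(h/2) − A(h)| = 1.254e-01.

3.534683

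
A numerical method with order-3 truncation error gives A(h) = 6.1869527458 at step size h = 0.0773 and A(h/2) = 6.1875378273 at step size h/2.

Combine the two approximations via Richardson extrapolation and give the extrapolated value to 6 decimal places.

Method order is 3; weight 2^3 = 8.
Weighted: 49.5003026184 − 6.1869527458 = 43.3133498726
Denominator 8 − 1 = 7.
Result: 6.1876214104
Shift from A(h/2): +0.0000835831.

6.187621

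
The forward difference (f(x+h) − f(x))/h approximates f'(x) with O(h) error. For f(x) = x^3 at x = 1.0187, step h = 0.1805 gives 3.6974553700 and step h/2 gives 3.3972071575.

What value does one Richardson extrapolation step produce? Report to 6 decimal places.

3.096959

r = 1, so 2^r = 2.
2 × 3.3972071575 − 3.6974553700 = 3.0969589450
Extrapolated: 3.0969589450 / 1 = 3.0969589450
Gap between inputs: 3.002e-01; correction applied: −0.3002482125.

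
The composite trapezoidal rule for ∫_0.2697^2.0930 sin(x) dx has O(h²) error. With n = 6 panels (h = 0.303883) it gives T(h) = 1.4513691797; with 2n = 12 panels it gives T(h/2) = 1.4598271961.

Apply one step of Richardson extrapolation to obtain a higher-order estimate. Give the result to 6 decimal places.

With r = 2 the leading error scales as h^2, so the weight is 2^2 = 4.
2^2 × A(h/2) = 5.8393087844; minus A(h) gives 4.3879396047.
Extrapolated: 4.3879396047 / 3 = 1.4626465349
Gap between inputs: 8.458e-03; correction applied: +0.0028193388.

1.462647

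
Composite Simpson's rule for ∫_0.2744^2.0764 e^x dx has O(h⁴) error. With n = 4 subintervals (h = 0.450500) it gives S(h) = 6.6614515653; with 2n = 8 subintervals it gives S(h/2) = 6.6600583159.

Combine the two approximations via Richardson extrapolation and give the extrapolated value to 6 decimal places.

6.659965

Leading term ∝ h^4; use weight 16 = 2^4.
2^4·A(h/2) = 106.5609330544; minus A(h) gives 99.8994814891.
Divide by 2^4 − 1 = 15.
So the Richardson estimate is 6.6599654326.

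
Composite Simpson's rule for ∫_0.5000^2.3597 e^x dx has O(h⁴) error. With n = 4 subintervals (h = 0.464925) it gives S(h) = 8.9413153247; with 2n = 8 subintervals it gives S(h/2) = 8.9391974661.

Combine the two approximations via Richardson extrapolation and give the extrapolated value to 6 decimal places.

8.939056

Order 4 gives 2^r = 16 and 2^r − 1 = 15.
Difference of the inputs: 8.9391974661 − 8.9413153247 = -0.0021178586
Correction (A(h/2) − A(h))/(16 − 1) = (-0.0021178586)/15 = -0.0001411906
R = A(h/2) + (A(h/2) − A(h))/15 = 8.9391974661 − 0.0001411906 = 8.9390562755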